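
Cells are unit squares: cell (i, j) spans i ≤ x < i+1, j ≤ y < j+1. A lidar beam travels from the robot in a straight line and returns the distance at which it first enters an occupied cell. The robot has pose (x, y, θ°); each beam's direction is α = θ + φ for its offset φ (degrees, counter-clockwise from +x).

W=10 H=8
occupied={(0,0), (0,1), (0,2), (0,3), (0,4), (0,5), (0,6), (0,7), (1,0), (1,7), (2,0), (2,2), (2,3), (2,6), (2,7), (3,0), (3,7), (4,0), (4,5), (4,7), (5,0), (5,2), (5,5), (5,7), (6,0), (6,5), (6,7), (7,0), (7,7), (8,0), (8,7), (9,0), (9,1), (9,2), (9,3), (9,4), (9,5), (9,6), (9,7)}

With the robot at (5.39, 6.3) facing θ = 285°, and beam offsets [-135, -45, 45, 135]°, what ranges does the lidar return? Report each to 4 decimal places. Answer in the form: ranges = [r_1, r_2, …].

ranges = [1.4000, 0.3464, 0.6000, 0.8083]

beam 1: φ=-135°, α=150°
  direction (-0.8660, 0.5000); cell (5,6); t to first gridline: x 0.4503, y 1.4000 (then +1.1547 / +2.0000)
    (4,6) via x @ 0.4503
    (4,7) via y @ 1.4000  # hit
  → r_1 = 1.4000
beam 2: φ=-45°, α=240°
  direction (-0.5000, -0.8660); cell (5,6); t to first gridline: x 0.7800, y 0.3464 (then +2.0000 / +1.1547)
    (5,5) via y @ 0.3464  # hit
  → r_2 = 0.3464
beam 3: φ=45°, α=330°
  direction (0.8660, -0.5000); cell (5,6); t to first gridline: x 0.7044, y 0.6000 (then +1.1547 / +2.0000)
    (5,5) via y @ 0.6000  # hit
  → r_3 = 0.6000
beam 4: φ=135°, α=60°
  direction (0.5000, 0.8660); cell (5,6); t to first gridline: x 1.2200, y 0.8083 (then +2.0000 / +1.1547)
    (5,7) via y @ 0.8083  # hit
  → r_4 = 0.8083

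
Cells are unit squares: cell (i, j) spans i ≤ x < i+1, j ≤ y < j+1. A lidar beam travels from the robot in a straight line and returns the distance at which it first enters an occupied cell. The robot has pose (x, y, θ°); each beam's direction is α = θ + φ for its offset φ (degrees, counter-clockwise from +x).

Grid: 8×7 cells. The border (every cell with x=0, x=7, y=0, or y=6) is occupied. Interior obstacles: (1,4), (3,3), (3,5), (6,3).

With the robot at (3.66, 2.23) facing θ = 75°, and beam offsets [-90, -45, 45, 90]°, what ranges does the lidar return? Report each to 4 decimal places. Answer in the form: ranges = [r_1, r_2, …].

beam 1: φ=-90°, α=345°
  dir = (cos 345°, sin 345°) = (0.9659, -0.2588); from cell (3,2)
  next x-line at t=0.3520, next y-line at t=0.8887; Δt_x=1.0353, Δt_y=3.8637
    x: enter (4,2) at t=0.3520
    y: enter (4,1) at t=0.8887
    x: enter (5,1) at t=1.3873
    x: enter (6,1) at t=2.4225
    x: enter (7,1) at t=3.4578 ← occupied
  → r_1 = 3.4578
beam 2: φ=-45°, α=30°
  dir = (cos 30°, sin 30°) = (0.8660, 0.5000); from cell (3,2)
  next x-line at t=0.3926, next y-line at t=1.5400; Δt_x=1.1547, Δt_y=2.0000
    x: enter (4,2) at t=0.3926
    y: enter (4,3) at t=1.5400
    x: enter (5,3) at t=1.5473
    x: enter (6,3) at t=2.7020 ← occupied
  → r_2 = 2.7020
beam 3: φ=45°, α=120°
  dir = (cos 120°, sin 120°) = (-0.5000, 0.8660); from cell (3,2)
  next x-line at t=1.3200, next y-line at t=0.8891; Δt_x=2.0000, Δt_y=1.1547
    y: enter (3,3) at t=0.8891 ← occupied
  → r_3 = 0.8891
beam 4: φ=90°, α=165°
  dir = (cos 165°, sin 165°) = (-0.9659, 0.2588); from cell (3,2)
  next x-line at t=0.6833, next y-line at t=2.9751; Δt_x=1.0353, Δt_y=3.8637
    x: enter (2,2) at t=0.6833
    x: enter (1,2) at t=1.7186
    x: enter (0,2) at t=2.7538 ← occupied
  → r_4 = 2.7538

ranges = [3.4578, 2.7020, 0.8891, 2.7538]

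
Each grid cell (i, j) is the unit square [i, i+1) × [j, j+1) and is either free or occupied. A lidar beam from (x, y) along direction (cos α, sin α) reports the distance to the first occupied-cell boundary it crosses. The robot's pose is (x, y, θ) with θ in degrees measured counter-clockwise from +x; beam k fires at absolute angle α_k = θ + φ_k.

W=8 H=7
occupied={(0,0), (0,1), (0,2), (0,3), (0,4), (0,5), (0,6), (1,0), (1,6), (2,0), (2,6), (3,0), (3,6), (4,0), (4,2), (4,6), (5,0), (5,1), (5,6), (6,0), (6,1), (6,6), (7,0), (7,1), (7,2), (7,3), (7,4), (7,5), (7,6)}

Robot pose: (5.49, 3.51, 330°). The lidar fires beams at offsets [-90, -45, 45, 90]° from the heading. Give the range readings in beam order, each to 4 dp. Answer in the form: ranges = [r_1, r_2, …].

beam 1: φ=-90°, α=240°
  cosα=-0.5000 sinα=-0.8660 | (5,3) | tMaxX 0.9800 tMaxY 0.5889 | tΔX 2.0000 tΔY 1.1547
    t=0.5889 [y] (5,2)
    t=0.9800 [x] (4,2) — stop
  → r_1 = 0.9800
beam 2: φ=-45°, α=285°
  cosα=0.2588 sinα=-0.9659 | (5,3) | tMaxX 1.9705 tMaxY 0.5280 | tΔX 3.8637 tΔY 1.0353
    t=0.5280 [y] (5,2)
    t=1.5633 [y] (5,1) — stop
  → r_2 = 1.5633
beam 3: φ=45°, α=15°
  cosα=0.9659 sinα=0.2588 | (5,3) | tMaxX 0.5280 tMaxY 1.8932 | tΔX 1.0353 tΔY 3.8637
    t=0.5280 [x] (6,3)
    t=1.5633 [x] (7,3) — stop
  → r_3 = 1.5633
beam 4: φ=90°, α=60°
  cosα=0.5000 sinα=0.8660 | (5,3) | tMaxX 1.0200 tMaxY 0.5658 | tΔX 2.0000 tΔY 1.1547
    t=0.5658 [y] (5,4)
    t=1.0200 [x] (6,4)
    t=1.7205 [y] (6,5)
    t=2.8752 [y] (6,6) — stop
  → r_4 = 2.8752

ranges = [0.9800, 1.5633, 1.5633, 2.8752]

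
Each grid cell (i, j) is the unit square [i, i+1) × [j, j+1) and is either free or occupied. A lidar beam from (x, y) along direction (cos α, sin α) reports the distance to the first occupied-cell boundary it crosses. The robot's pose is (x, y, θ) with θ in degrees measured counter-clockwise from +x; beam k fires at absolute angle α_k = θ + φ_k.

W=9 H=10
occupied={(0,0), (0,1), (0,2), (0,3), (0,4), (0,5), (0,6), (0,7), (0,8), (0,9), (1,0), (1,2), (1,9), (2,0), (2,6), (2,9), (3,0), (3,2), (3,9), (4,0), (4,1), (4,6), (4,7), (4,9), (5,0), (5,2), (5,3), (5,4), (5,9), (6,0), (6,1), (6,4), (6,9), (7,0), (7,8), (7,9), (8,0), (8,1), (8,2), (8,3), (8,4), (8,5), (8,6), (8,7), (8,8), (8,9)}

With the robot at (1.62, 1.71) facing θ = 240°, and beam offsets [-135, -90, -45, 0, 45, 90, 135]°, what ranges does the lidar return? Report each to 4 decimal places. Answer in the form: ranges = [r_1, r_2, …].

beam 1: φ=-135°, α=105°
  direction (-0.2588, 0.9659); cell (1,1); t to first gridline: x 2.3955, y 0.3002 (then +3.8637 / +1.0353)
    (1,2) via y @ 0.3002  # hit
  → r_1 = 0.3002
beam 2: φ=-90°, α=150°
  direction (-0.8660, 0.5000); cell (1,1); t to first gridline: x 0.7159, y 0.5800 (then +1.1547 / +2.0000)
    (1,2) via y @ 0.5800  # hit
  → r_2 = 0.5800
beam 3: φ=-45°, α=195°
  direction (-0.9659, -0.2588); cell (1,1); t to first gridline: x 0.6419, y 2.7432 (then +1.0353 / +3.8637)
    (0,1) via x @ 0.6419  # hit
  → r_3 = 0.6419
beam 4: φ=0°, α=240°
  direction (-0.5000, -0.8660); cell (1,1); t to first gridline: x 1.2400, y 0.8198 (then +2.0000 / +1.1547)
    (1,0) via y @ 0.8198  # hit
  → r_4 = 0.8198
beam 5: φ=45°, α=285°
  direction (0.2588, -0.9659); cell (1,1); t to first gridline: x 1.4682, y 0.7350 (then +3.8637 / +1.0353)
    (1,0) via y @ 0.7350  # hit
  → r_5 = 0.7350
beam 6: φ=90°, α=330°
  direction (0.8660, -0.5000); cell (1,1); t to first gridline: x 0.4388, y 1.4200 (then +1.1547 / +2.0000)
    (2,1) via x @ 0.4388
    (2,0) via y @ 1.4200  # hit
  → r_6 = 1.4200
beam 7: φ=135°, α=15°
  direction (0.9659, 0.2588); cell (1,1); t to first gridline: x 0.3934, y 1.1205 (then +1.0353 / +3.8637)
    (2,1) via x @ 0.3934
    (2,2) via y @ 1.1205
    (3,2) via x @ 1.4287  # hit
  → r_7 = 1.4287

ranges = [0.3002, 0.5800, 0.6419, 0.8198, 0.7350, 1.4200, 1.4287]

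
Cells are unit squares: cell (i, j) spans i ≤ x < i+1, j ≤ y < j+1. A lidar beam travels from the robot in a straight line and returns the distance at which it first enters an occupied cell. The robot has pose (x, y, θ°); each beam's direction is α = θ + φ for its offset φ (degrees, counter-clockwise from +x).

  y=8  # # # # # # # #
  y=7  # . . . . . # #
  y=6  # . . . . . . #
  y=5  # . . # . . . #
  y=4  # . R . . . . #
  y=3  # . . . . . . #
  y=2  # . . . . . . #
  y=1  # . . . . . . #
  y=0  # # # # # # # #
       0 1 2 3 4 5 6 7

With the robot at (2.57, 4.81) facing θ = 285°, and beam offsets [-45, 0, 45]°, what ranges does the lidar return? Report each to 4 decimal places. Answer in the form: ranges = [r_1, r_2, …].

ranges = [3.1400, 3.9444, 5.1153]

beam 1: φ=-45°, α=240°
  dir = (cos 240°, sin 240°) = (-0.5000, -0.8660); from cell (2,4)
  next x-line at t=1.1400, next y-line at t=0.9353; Δt_x=2.0000, Δt_y=1.1547
    y: enter (2,3) at t=0.9353
    x: enter (1,3) at t=1.1400
    y: enter (1,2) at t=2.0900
    x: enter (0,2) at t=3.1400 ← occupied
  → r_1 = 3.1400
beam 2: φ=0°, α=285°
  dir = (cos 285°, sin 285°) = (0.2588, -0.9659); from cell (2,4)
  next x-line at t=1.6614, next y-line at t=0.8386; Δt_x=3.8637, Δt_y=1.0353
    y: enter (2,3) at t=0.8386
    x: enter (3,3) at t=1.6614
    y: enter (3,2) at t=1.8738
    y: enter (3,1) at t=2.9091
    y: enter (3,0) at t=3.9444 ← occupied
  → r_2 = 3.9444
beam 3: φ=45°, α=330°
  dir = (cos 330°, sin 330°) = (0.8660, -0.5000); from cell (2,4)
  next x-line at t=0.4965, next y-line at t=1.6200; Δt_x=1.1547, Δt_y=2.0000
    x: enter (3,4) at t=0.4965
    y: enter (3,3) at t=1.6200
    x: enter (4,3) at t=1.6512
    x: enter (5,3) at t=2.8059
    y: enter (5,2) at t=3.6200
    x: enter (6,2) at t=3.9606
    x: enter (7,2) at t=5.1153 ← occupied
  → r_3 = 5.1153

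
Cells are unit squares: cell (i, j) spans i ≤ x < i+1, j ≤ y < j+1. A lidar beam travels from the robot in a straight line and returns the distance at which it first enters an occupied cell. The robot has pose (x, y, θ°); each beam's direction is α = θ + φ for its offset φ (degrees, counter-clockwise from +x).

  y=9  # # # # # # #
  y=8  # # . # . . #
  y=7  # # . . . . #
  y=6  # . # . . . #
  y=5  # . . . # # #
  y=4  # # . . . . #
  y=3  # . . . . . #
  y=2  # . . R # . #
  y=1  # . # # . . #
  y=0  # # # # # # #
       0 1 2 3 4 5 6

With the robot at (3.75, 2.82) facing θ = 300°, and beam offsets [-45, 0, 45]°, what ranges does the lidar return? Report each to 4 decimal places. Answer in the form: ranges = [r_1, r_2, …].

beam 1: φ=-45°, α=255°
  d=(-0.2588,-0.9659)  start (3,2)  tX=2.8978 tY=0.8489  stride 1/|dx|=3.8637 1/|dy|=1.0353
    cross y-line → (3,1), t=0.8489 (wall)
  → r_1 = 0.8489
beam 2: φ=0°, α=300°
  d=(0.5000,-0.8660)  start (3,2)  tX=0.5000 tY=0.9469  stride 1/|dx|=2.0000 1/|dy|=1.1547
    cross x-line → (4,2), t=0.5000 (wall)
  → r_2 = 0.5000
beam 3: φ=45°, α=345°
  d=(0.9659,-0.2588)  start (3,2)  tX=0.2588 tY=3.1682  stride 1/|dx|=1.0353 1/|dy|=3.8637
    cross x-line → (4,2), t=0.2588 (wall)
  → r_3 = 0.2588

ranges = [0.8489, 0.5000, 0.2588]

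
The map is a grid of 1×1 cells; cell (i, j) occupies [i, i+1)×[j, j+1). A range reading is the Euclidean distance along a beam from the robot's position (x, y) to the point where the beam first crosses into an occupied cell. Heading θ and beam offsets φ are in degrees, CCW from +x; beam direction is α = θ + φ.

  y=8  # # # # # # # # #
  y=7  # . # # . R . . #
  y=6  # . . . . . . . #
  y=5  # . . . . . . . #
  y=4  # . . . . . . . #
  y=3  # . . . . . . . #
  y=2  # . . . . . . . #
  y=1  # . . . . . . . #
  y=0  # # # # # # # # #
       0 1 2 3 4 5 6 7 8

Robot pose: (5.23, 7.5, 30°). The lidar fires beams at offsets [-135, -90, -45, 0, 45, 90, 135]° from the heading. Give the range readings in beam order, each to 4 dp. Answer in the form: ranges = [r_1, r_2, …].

ranges = [6.7293, 5.5400, 2.8677, 1.0000, 0.5176, 0.5774, 1.2734]

beam 1: φ=-135°, α=255°
  direction (-0.2588, -0.9659); cell (5,7); t to first gridline: x 0.8887, y 0.5176 (then +3.8637 / +1.0353)
    (5,6) via y @ 0.5176
    (4,6) via x @ 0.8887
    (4,5) via y @ 1.5529
    (4,4) via y @ 2.5882
    (4,3) via y @ 3.6235
    (4,2) via y @ 4.6587
    (3,2) via x @ 4.7524
    (3,1) via y @ 5.6940
    (3,0) via y @ 6.7293  # hit
  → r_1 = 6.7293
beam 2: φ=-90°, α=300°
  direction (0.5000, -0.8660); cell (5,7); t to first gridline: x 1.5400, y 0.5774 (then +2.0000 / +1.1547)
    (5,6) via y @ 0.5774
    (6,6) via x @ 1.5400
    (6,5) via y @ 1.7321
    (6,4) via y @ 2.8868
    (7,4) via x @ 3.5400
    (7,3) via y @ 4.0415
    (7,2) via y @ 5.1962
    (8,2) via x @ 5.5400  # hit
  → r_2 = 5.5400
beam 3: φ=-45°, α=345°
  direction (0.9659, -0.2588); cell (5,7); t to first gridline: x 0.7972, y 1.9319 (then +1.0353 / +3.8637)
    (6,7) via x @ 0.7972
    (7,7) via x @ 1.8324
    (7,6) via y @ 1.9319
    (8,6) via x @ 2.8677  # hit
  → r_3 = 2.8677
beam 4: φ=0°, α=30°
  direction (0.8660, 0.5000); cell (5,7); t to first gridline: x 0.8891, y 1.0000 (then +1.1547 / +2.0000)
    (6,7) via x @ 0.8891
    (6,8) via y @ 1.0000  # hit
  → r_4 = 1.0000
beam 5: φ=45°, α=75°
  direction (0.2588, 0.9659); cell (5,7); t to first gridline: x 2.9751, y 0.5176 (then +3.8637 / +1.0353)
    (5,8) via y @ 0.5176  # hit
  → r_5 = 0.5176
beam 6: φ=90°, α=120°
  direction (-0.5000, 0.8660); cell (5,7); t to first gridline: x 0.4600, y 0.5774 (then +2.0000 / +1.1547)
    (4,7) via x @ 0.4600
    (4,8) via y @ 0.5774  # hit
  → r_6 = 0.5774
beam 7: φ=135°, α=165°
  direction (-0.9659, 0.2588); cell (5,7); t to first gridline: x 0.2381, y 1.9319 (then +1.0353 / +3.8637)
    (4,7) via x @ 0.2381
    (3,7) via x @ 1.2734  # hit
  → r_7 = 1.2734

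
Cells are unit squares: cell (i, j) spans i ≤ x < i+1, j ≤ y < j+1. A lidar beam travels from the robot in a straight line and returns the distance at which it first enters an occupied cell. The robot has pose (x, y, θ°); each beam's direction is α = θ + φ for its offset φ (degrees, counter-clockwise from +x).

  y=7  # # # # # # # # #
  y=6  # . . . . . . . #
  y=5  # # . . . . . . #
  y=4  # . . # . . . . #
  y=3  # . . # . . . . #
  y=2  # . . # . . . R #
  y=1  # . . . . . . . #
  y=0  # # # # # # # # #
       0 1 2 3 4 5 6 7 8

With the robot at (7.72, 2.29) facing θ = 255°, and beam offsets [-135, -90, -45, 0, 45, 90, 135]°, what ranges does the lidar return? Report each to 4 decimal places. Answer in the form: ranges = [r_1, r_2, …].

beam 1: φ=-135°, α=120°
  dir = (cos 120°, sin 120°) = (-0.5000, 0.8660); from cell (7,2)
  next x-line at t=1.4400, next y-line at t=0.8198; Δt_x=2.0000, Δt_y=1.1547
    y: enter (7,3) at t=0.8198
    x: enter (6,3) at t=1.4400
    y: enter (6,4) at t=1.9745
    y: enter (6,5) at t=3.1292
    x: enter (5,5) at t=3.4400
    y: enter (5,6) at t=4.2839
    y: enter (5,7) at t=5.4386 ← occupied
  → r_1 = 5.4386
beam 2: φ=-90°, α=165°
  dir = (cos 165°, sin 165°) = (-0.9659, 0.2588); from cell (7,2)
  next x-line at t=0.7454, next y-line at t=2.7432; Δt_x=1.0353, Δt_y=3.8637
    x: enter (6,2) at t=0.7454
    x: enter (5,2) at t=1.7807
    y: enter (5,3) at t=2.7432
    x: enter (4,3) at t=2.8160
    x: enter (3,3) at t=3.8512 ← occupied
  → r_2 = 3.8512
beam 3: φ=-45°, α=210°
  dir = (cos 210°, sin 210°) = (-0.8660, -0.5000); from cell (7,2)
  next x-line at t=0.8314, next y-line at t=0.5800; Δt_x=1.1547, Δt_y=2.0000
    y: enter (7,1) at t=0.5800
    x: enter (6,1) at t=0.8314
    x: enter (5,1) at t=1.9861
    y: enter (5,0) at t=2.5800 ← occupied
  → r_3 = 2.5800
beam 4: φ=0°, α=255°
  dir = (cos 255°, sin 255°) = (-0.2588, -0.9659); from cell (7,2)
  next x-line at t=2.7819, next y-line at t=0.3002; Δt_x=3.8637, Δt_y=1.0353
    y: enter (7,1) at t=0.3002
    y: enter (7,0) at t=1.3355 ← occupied
  → r_4 = 1.3355
beam 5: φ=45°, α=300°
  dir = (cos 300°, sin 300°) = (0.5000, -0.8660); from cell (7,2)
  next x-line at t=0.5600, next y-line at t=0.3349; Δt_x=2.0000, Δt_y=1.1547
    y: enter (7,1) at t=0.3349
    x: enter (8,1) at t=0.5600 ← occupied
  → r_5 = 0.5600
beam 6: φ=90°, α=345°
  dir = (cos 345°, sin 345°) = (0.9659, -0.2588); from cell (7,2)
  next x-line at t=0.2899, next y-line at t=1.1205; Δt_x=1.0353, Δt_y=3.8637
    x: enter (8,2) at t=0.2899 ← occupied
  → r_6 = 0.2899
beam 7: φ=135°, α=30°
  dir = (cos 30°, sin 30°) = (0.8660, 0.5000); from cell (7,2)
  next x-line at t=0.3233, next y-line at t=1.4200; Δt_x=1.1547, Δt_y=2.0000
    x: enter (8,2) at t=0.3233 ← occupied
  → r_7 = 0.3233

ranges = [5.4386, 3.8512, 2.5800, 1.3355, 0.5600, 0.2899, 0.3233]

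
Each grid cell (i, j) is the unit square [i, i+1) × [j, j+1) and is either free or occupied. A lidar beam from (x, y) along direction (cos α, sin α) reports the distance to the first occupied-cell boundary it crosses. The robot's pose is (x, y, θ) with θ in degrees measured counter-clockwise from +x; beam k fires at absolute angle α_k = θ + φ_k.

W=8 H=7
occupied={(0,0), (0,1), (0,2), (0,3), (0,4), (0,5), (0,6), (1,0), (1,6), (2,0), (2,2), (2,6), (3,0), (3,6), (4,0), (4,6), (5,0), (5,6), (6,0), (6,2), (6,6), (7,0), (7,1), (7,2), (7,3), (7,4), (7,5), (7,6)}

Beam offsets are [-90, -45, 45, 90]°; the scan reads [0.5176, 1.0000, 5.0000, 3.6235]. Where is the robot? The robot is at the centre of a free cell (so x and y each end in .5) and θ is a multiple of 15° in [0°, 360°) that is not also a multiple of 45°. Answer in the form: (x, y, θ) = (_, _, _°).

(x, y, θ) = (6.5, 3.5, 105°)

Enumerate (i+0.5, j+0.5, θ) over the 28 free cells and 16 admissible headings. For each, cast all 4 beams and compare to the given ranges.
  (5.5, 1.5, 300°): beam 1 = 1.0000 ≠ 0.5176 ✗
  (3.5, 3.5, 15°): beam 1 = 2.5882 ≠ 0.5176 ✗
  (3.5, 5.5, 15°): beam 1 = 4.6587 ≠ 0.5176 ✗
  …
  (6.5, 3.5, 105°): r_1=0.5176, r_2=1.0000, r_3=5.0000, r_4=3.6235 — all match ✓
Only this pose fits every beam.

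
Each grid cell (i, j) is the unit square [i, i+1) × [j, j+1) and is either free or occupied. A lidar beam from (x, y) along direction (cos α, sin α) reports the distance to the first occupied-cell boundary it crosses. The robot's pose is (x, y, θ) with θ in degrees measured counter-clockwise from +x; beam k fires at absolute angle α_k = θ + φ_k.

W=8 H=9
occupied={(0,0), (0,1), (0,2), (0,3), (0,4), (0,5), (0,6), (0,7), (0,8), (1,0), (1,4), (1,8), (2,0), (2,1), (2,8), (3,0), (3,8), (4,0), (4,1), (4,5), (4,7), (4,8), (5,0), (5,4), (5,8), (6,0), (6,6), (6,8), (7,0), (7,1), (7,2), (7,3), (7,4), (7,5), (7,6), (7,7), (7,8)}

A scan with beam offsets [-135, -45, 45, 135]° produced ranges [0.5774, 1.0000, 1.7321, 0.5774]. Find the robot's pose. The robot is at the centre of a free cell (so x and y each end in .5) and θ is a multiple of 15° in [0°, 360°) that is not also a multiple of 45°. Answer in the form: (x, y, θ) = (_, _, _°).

Enumerate (i+0.5, j+0.5, θ) over the 35 free cells and 16 admissible headings. For each, cast all 4 beams and compare to the given ranges.
  (1.5, 2.5, 285°): beam 3 = 1.0000 ≠ 1.7321 ✗
  (6.5, 7.5, 150°): beam 1 = 0.5176 ≠ 0.5774 ✗
  (6.5, 4.5, 60°): beam 1 = 1.9319 ≠ 0.5774 ✗
  …
  (5.5, 5.5, 75°): r_1=0.5774, r_2=1.0000, r_3=1.7321, r_4=0.5774 — all match ✓
Only this pose fits every beam.

(x, y, θ) = (5.5, 5.5, 75°)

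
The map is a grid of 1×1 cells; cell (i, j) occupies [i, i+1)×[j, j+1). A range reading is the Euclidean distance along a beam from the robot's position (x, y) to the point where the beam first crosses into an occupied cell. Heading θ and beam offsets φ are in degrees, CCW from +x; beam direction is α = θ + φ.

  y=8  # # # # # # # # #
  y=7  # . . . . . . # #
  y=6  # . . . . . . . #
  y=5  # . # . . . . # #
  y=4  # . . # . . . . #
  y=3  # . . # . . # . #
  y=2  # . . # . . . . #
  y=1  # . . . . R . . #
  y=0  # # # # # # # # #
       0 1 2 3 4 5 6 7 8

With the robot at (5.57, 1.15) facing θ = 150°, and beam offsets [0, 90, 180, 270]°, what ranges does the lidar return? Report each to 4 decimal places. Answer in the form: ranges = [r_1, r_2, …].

beam 1: φ=0°, α=150°
  d=(-0.8660,0.5000)  start (5,1)  tX=0.6582 tY=1.7000  stride 1/|dx|=1.1547 1/|dy|=2.0000
    cross x-line → (4,1), t=0.6582
    cross y-line → (4,2), t=1.7000
    cross x-line → (3,2), t=1.8129 (wall)
  → r_1 = 1.8129
beam 2: φ=90°, α=240°
  d=(-0.5000,-0.8660)  start (5,1)  tX=1.1400 tY=0.1732  stride 1/|dx|=2.0000 1/|dy|=1.1547
    cross y-line → (5,0), t=0.1732 (wall)
  → r_2 = 0.1732
beam 3: φ=180°, α=330°
  d=(0.8660,-0.5000)  start (5,1)  tX=0.4965 tY=0.3000  stride 1/|dx|=1.1547 1/|dy|=2.0000
    cross y-line → (5,0), t=0.3000 (wall)
  → r_3 = 0.3000
beam 4: φ=270°, α=60°
  d=(0.5000,0.8660)  start (5,1)  tX=0.8600 tY=0.9815  stride 1/|dx|=2.0000 1/|dy|=1.1547
    cross x-line → (6,1), t=0.8600
    cross y-line → (6,2), t=0.9815
    cross y-line → (6,3), t=2.1362 (wall)
  → r_4 = 2.1362

ranges = [1.8129, 0.1732, 0.3000, 2.1362]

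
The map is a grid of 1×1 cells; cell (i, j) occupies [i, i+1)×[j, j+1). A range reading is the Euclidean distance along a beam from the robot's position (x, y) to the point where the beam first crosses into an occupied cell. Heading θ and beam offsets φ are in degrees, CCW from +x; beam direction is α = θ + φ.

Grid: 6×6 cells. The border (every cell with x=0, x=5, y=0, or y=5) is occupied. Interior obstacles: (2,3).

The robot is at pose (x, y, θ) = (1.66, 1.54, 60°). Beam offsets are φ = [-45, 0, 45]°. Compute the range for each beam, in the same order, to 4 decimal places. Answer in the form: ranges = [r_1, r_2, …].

ranges = [3.4578, 1.6859, 2.5500]

beam 1: φ=-45°, α=15°
  dir = (cos 15°, sin 15°) = (0.9659, 0.2588); from cell (1,1)
  next x-line at t=0.3520, next y-line at t=1.7773; Δt_x=1.0353, Δt_y=3.8637
    x: enter (2,1) at t=0.3520
    x: enter (3,1) at t=1.3873
    y: enter (3,2) at t=1.7773
    x: enter (4,2) at t=2.4225
    x: enter (5,2) at t=3.4578 ← occupied
  → r_1 = 3.4578
beam 2: φ=0°, α=60°
  dir = (cos 60°, sin 60°) = (0.5000, 0.8660); from cell (1,1)
  next x-line at t=0.6800, next y-line at t=0.5312; Δt_x=2.0000, Δt_y=1.1547
    y: enter (1,2) at t=0.5312
    x: enter (2,2) at t=0.6800
    y: enter (2,3) at t=1.6859 ← occupied
  → r_2 = 1.6859
beam 3: φ=45°, α=105°
  dir = (cos 105°, sin 105°) = (-0.2588, 0.9659); from cell (1,1)
  next x-line at t=2.5500, next y-line at t=0.4762; Δt_x=3.8637, Δt_y=1.0353
    y: enter (1,2) at t=0.4762
    y: enter (1,3) at t=1.5115
    y: enter (1,4) at t=2.5468
    x: enter (0,4) at t=2.5500 ← occupied
  → r_3 = 2.5500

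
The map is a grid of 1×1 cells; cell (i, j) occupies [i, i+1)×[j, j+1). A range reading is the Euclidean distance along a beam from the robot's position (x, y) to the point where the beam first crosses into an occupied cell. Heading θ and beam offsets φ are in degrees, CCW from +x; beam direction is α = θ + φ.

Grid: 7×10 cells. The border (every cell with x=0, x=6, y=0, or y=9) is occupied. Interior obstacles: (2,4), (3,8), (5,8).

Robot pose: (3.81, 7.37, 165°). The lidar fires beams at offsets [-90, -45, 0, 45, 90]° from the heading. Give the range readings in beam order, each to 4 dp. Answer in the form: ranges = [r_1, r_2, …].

beam 1: φ=-90°, α=75°
  d=(0.2588,0.9659)  start (3,7)  tX=0.7341 tY=0.6522  stride 1/|dx|=3.8637 1/|dy|=1.0353
    cross y-line → (3,8), t=0.6522 (wall)
  → r_1 = 0.6522
beam 2: φ=-45°, α=120°
  d=(-0.5000,0.8660)  start (3,7)  tX=1.6200 tY=0.7275  stride 1/|dx|=2.0000 1/|dy|=1.1547
    cross y-line → (3,8), t=0.7275 (wall)
  → r_2 = 0.7275
beam 3: φ=0°, α=165°
  d=(-0.9659,0.2588)  start (3,7)  tX=0.8386 tY=2.4341  stride 1/|dx|=1.0353 1/|dy|=3.8637
    cross x-line → (2,7), t=0.8386
    cross x-line → (1,7), t=1.8738
    cross y-line → (1,8), t=2.4341
    cross x-line → (0,8), t=2.9091 (wall)
  → r_3 = 2.9091
beam 4: φ=45°, α=210°
  d=(-0.8660,-0.5000)  start (3,7)  tX=0.9353 tY=0.7400  stride 1/|dx|=1.1547 1/|dy|=2.0000
    cross y-line → (3,6), t=0.7400
    cross x-line → (2,6), t=0.9353
    cross x-line → (1,6), t=2.0900
    cross y-line → (1,5), t=2.7400
    cross x-line → (0,5), t=3.2447 (wall)
  → r_4 = 3.2447
beam 5: φ=90°, α=255°
  d=(-0.2588,-0.9659)  start (3,7)  tX=3.1296 tY=0.3831  stride 1/|dx|=3.8637 1/|dy|=1.0353
    cross y-line → (3,6), t=0.3831
    cross y-line → (3,5), t=1.4183
    cross y-line → (3,4), t=2.4536
    cross x-line → (2,4), t=3.1296 (wall)
  → r_5 = 3.1296

ranges = [0.6522, 0.7275, 2.9091, 3.2447, 3.1296]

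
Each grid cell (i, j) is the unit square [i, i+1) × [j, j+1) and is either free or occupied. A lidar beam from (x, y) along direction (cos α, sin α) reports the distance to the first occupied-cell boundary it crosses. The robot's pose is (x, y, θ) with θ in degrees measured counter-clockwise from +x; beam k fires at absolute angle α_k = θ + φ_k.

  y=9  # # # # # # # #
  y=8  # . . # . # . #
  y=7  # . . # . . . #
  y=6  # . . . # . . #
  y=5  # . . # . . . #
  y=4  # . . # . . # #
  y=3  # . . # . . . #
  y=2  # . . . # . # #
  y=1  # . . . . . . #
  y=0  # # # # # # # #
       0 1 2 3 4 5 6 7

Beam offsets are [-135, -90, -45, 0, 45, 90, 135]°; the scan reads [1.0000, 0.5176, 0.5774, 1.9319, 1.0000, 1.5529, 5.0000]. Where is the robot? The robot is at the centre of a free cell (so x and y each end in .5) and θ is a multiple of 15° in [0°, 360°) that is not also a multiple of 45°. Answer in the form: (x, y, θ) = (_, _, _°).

Candidates: 38 free-cell centres × 16 headings = 608 poses. Raycast each; keep the one whose scan matches to 4 dp.
  (1.5, 4.5, 150°): beam 1 = 1.5529 ≠ 1.0000 ✗
  (1.5, 3.5, 60°): beam 1 = 2.5882 ≠ 1.0000 ✗
  (2.5, 2.5, 150°): beam 1 = 1.5529 ≠ 1.0000 ✗
  (6.5, 8.5, 75°): beam 4 = 0.5176 ≠ 1.9319 ✗
  (4.5, 4.5, 240°): beam 1 = 1.5529 ≠ 1.0000 ✗
  …
  (3.5, 1.5, 345°): r_1=1.0000, r_2=0.5176, r_3=0.5774, r_4=1.9319, r_5=1.0000, r_6=1.5529, r_7=5.0000 — all match ✓
No second candidate reproduces the full scan.

(x, y, θ) = (3.5, 1.5, 345°)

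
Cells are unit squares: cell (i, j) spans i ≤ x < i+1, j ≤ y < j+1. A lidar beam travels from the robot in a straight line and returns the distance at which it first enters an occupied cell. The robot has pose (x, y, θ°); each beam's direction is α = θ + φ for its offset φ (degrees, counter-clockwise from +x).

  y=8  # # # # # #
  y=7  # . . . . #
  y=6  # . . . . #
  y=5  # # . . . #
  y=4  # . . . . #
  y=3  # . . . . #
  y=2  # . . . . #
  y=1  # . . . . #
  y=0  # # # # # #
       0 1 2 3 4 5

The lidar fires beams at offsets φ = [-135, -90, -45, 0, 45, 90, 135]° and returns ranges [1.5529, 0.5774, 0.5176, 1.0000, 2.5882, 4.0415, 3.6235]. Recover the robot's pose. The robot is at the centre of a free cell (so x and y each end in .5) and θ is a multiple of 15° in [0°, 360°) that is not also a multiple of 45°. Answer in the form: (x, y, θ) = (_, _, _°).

Enumerate (i+0.5, j+0.5, θ) over the 27 free cells and 16 admissible headings. For each, cast all 7 beams and compare to the given ranges.
  (4.5, 4.5, 195°): beam 1 = 1.0000 ≠ 1.5529 ✗
  (4.5, 3.5, 195°): beam 1 = 1.0000 ≠ 1.5529 ✗
  (3.5, 7.5, 165°): beam 1 = 1.0000 ≠ 1.5529 ✗
  …
  (1.5, 3.5, 240°): r_1=1.5529, r_2=0.5774, r_3=0.5176, r_4=1.0000, r_5=2.5882, r_6=4.0415, r_7=3.6235 — all match ✓
Only this pose fits every beam.

(x, y, θ) = (1.5, 3.5, 240°)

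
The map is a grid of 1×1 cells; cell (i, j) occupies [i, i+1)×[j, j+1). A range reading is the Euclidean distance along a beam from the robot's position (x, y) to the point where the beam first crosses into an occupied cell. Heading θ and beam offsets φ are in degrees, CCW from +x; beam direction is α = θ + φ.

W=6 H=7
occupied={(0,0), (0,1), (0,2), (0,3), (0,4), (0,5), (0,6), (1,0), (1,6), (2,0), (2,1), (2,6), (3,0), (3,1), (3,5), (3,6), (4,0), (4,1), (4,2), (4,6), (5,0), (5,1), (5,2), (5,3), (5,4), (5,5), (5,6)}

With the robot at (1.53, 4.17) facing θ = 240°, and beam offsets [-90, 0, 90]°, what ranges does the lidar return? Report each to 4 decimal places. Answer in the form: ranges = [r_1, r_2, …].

ranges = [0.6120, 1.0600, 2.8521]

beam 1: φ=-90°, α=150°
  direction (-0.8660, 0.5000); cell (1,4); t to first gridline: x 0.6120, y 1.6600 (then +1.1547 / +2.0000)
    (0,4) via x @ 0.6120  # hit
  → r_1 = 0.6120
beam 2: φ=0°, α=240°
  direction (-0.5000, -0.8660); cell (1,4); t to first gridline: x 1.0600, y 0.1963 (then +2.0000 / +1.1547)
    (1,3) via y @ 0.1963
    (0,3) via x @ 1.0600  # hit
  → r_2 = 1.0600
beam 3: φ=90°, α=330°
  direction (0.8660, -0.5000); cell (1,4); t to first gridline: x 0.5427, y 0.3400 (then +1.1547 / +2.0000)
    (1,3) via y @ 0.3400
    (2,3) via x @ 0.5427
    (3,3) via x @ 1.6974
    (3,2) via y @ 2.3400
    (4,2) via x @ 2.8521  # hit
  → r_3 = 2.8521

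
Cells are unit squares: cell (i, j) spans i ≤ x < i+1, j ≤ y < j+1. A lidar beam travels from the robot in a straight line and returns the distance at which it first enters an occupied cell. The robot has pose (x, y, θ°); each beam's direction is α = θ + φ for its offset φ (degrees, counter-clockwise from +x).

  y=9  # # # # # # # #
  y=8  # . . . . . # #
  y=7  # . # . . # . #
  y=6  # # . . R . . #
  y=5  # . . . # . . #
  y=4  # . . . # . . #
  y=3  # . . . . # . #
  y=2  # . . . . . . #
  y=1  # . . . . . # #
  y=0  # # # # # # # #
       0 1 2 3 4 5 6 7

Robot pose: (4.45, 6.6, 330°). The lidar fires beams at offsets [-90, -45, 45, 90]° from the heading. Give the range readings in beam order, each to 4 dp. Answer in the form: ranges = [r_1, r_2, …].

ranges = [0.6928, 0.6212, 1.5455, 1.1000]

beam 1: φ=-90°, α=240°
  d=(-0.5000,-0.8660)  start (4,6)  tX=0.9000 tY=0.6928  stride 1/|dx|=2.0000 1/|dy|=1.1547
    cross y-line → (4,5), t=0.6928 (wall)
  → r_1 = 0.6928
beam 2: φ=-45°, α=285°
  d=(0.2588,-0.9659)  start (4,6)  tX=2.1250 tY=0.6212  stride 1/|dx|=3.8637 1/|dy|=1.0353
    cross y-line → (4,5), t=0.6212 (wall)
  → r_2 = 0.6212
beam 3: φ=45°, α=15°
  d=(0.9659,0.2588)  start (4,6)  tX=0.5694 tY=1.5455  stride 1/|dx|=1.0353 1/|dy|=3.8637
    cross x-line → (5,6), t=0.5694
    cross y-line → (5,7), t=1.5455 (wall)
  → r_3 = 1.5455
beam 4: φ=90°, α=60°
  d=(0.5000,0.8660)  start (4,6)  tX=1.1000 tY=0.4619  stride 1/|dx|=2.0000 1/|dy|=1.1547
    cross y-line → (4,7), t=0.4619
    cross x-line → (5,7), t=1.1000 (wall)
  → r_4 = 1.1000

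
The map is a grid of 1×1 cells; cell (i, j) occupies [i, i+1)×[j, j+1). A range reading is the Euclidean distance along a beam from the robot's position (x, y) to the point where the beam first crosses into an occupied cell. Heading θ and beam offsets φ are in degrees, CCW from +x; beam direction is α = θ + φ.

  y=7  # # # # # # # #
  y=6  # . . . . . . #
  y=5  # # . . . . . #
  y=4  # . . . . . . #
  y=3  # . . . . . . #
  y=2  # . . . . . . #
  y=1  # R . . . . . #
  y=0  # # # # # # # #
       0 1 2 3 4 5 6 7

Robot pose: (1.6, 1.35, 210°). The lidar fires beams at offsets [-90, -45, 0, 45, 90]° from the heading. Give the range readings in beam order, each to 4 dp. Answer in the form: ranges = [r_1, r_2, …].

beam 1: φ=-90°, α=120°
  d=(-0.5000,0.8660)  start (1,1)  tX=1.2000 tY=0.7506  stride 1/|dx|=2.0000 1/|dy|=1.1547
    cross y-line → (1,2), t=0.7506
    cross x-line → (0,2), t=1.2000 (wall)
  → r_1 = 1.2000
beam 2: φ=-45°, α=165°
  d=(-0.9659,0.2588)  start (1,1)  tX=0.6212 tY=2.5114  stride 1/|dx|=1.0353 1/|dy|=3.8637
    cross x-line → (0,1), t=0.6212 (wall)
  → r_2 = 0.6212
beam 3: φ=0°, α=210°
  d=(-0.8660,-0.5000)  start (1,1)  tX=0.6928 tY=0.7000  stride 1/|dx|=1.1547 1/|dy|=2.0000
    cross x-line → (0,1), t=0.6928 (wall)
  → r_3 = 0.6928
beam 4: φ=45°, α=255°
  d=(-0.2588,-0.9659)  start (1,1)  tX=2.3182 tY=0.3623  stride 1/|dx|=3.8637 1/|dy|=1.0353
    cross y-line → (1,0), t=0.3623 (wall)
  → r_4 = 0.3623
beam 5: φ=90°, α=300°
  d=(0.5000,-0.8660)  start (1,1)  tX=0.8000 tY=0.4041  stride 1/|dx|=2.0000 1/|dy|=1.1547
    cross y-line → (1,0), t=0.4041 (wall)
  → r_5 = 0.4041

ranges = [1.2000, 0.6212, 0.6928, 0.3623, 0.4041]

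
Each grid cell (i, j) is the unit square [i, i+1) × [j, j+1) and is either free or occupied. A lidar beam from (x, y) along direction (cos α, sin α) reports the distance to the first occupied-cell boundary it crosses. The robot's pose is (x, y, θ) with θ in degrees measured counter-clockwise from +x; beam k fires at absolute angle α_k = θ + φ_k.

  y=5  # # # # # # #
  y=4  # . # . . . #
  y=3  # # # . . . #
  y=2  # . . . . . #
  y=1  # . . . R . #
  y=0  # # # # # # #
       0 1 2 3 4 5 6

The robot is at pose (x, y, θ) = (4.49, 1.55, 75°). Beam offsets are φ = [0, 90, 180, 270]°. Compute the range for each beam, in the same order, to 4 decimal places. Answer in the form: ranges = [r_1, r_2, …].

ranges = [3.5717, 3.6131, 0.5694, 1.5633]

beam 1: φ=0°, α=75°
  dir = (cos 75°, sin 75°) = (0.2588, 0.9659); from cell (4,1)
  next x-line at t=1.9705, next y-line at t=0.4659; Δt_x=3.8637, Δt_y=1.0353
    y: enter (4,2) at t=0.4659
    y: enter (4,3) at t=1.5012
    x: enter (5,3) at t=1.9705
    y: enter (5,4) at t=2.5364
    y: enter (5,5) at t=3.5717 ← occupied
  → r_1 = 3.5717
beam 2: φ=90°, α=165°
  dir = (cos 165°, sin 165°) = (-0.9659, 0.2588); from cell (4,1)
  next x-line at t=0.5073, next y-line at t=1.7387; Δt_x=1.0353, Δt_y=3.8637
    x: enter (3,1) at t=0.5073
    x: enter (2,1) at t=1.5426
    y: enter (2,2) at t=1.7387
    x: enter (1,2) at t=2.5778
    x: enter (0,2) at t=3.6131 ← occupied
  → r_2 = 3.6131
beam 3: φ=180°, α=255°
  dir = (cos 255°, sin 255°) = (-0.2588, -0.9659); from cell (4,1)
  next x-line at t=1.8932, next y-line at t=0.5694; Δt_x=3.8637, Δt_y=1.0353
    y: enter (4,0) at t=0.5694 ← occupied
  → r_3 = 0.5694
beam 4: φ=270°, α=345°
  dir = (cos 345°, sin 345°) = (0.9659, -0.2588); from cell (4,1)
  next x-line at t=0.5280, next y-line at t=2.1250; Δt_x=1.0353, Δt_y=3.8637
    x: enter (5,1) at t=0.5280
    x: enter (6,1) at t=1.5633 ← occupied
  → r_4 = 1.5633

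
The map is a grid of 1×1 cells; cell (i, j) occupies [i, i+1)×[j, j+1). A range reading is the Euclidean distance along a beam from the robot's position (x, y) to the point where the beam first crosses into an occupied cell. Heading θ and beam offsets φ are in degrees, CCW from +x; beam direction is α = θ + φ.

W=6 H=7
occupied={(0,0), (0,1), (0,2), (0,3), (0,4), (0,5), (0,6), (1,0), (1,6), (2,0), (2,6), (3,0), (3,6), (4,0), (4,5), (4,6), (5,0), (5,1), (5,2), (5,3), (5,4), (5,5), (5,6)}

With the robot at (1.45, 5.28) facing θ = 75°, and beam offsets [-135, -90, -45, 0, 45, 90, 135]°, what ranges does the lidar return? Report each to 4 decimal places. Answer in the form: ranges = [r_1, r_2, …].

ranges = [4.9421, 3.6752, 1.4400, 0.7454, 0.8314, 0.4659, 0.5196]

beam 1: φ=-135°, α=300°
  dir = (cos 300°, sin 300°) = (0.5000, -0.8660); from cell (1,5)
  next x-line at t=1.1000, next y-line at t=0.3233; Δt_x=2.0000, Δt_y=1.1547
    y: enter (1,4) at t=0.3233
    x: enter (2,4) at t=1.1000
    y: enter (2,3) at t=1.4780
    y: enter (2,2) at t=2.6327
    x: enter (3,2) at t=3.1000
    y: enter (3,1) at t=3.7874
    y: enter (3,0) at t=4.9421 ← occupied
  → r_1 = 4.9421
beam 2: φ=-90°, α=345°
  dir = (cos 345°, sin 345°) = (0.9659, -0.2588); from cell (1,5)
  next x-line at t=0.5694, next y-line at t=1.0818; Δt_x=1.0353, Δt_y=3.8637
    x: enter (2,5) at t=0.5694
    y: enter (2,4) at t=1.0818
    x: enter (3,4) at t=1.6047
    x: enter (4,4) at t=2.6400
    x: enter (5,4) at t=3.6752 ← occupied
  → r_2 = 3.6752
beam 3: φ=-45°, α=30°
  dir = (cos 30°, sin 30°) = (0.8660, 0.5000); from cell (1,5)
  next x-line at t=0.6351, next y-line at t=1.4400; Δt_x=1.1547, Δt_y=2.0000
    x: enter (2,5) at t=0.6351
    y: enter (2,6) at t=1.4400 ← occupied
  → r_3 = 1.4400
beam 4: φ=0°, α=75°
  dir = (cos 75°, sin 75°) = (0.2588, 0.9659); from cell (1,5)
  next x-line at t=2.1250, next y-line at t=0.7454; Δt_x=3.8637, Δt_y=1.0353
    y: enter (1,6) at t=0.7454 ← occupied
  → r_4 = 0.7454
beam 5: φ=45°, α=120°
  dir = (cos 120°, sin 120°) = (-0.5000, 0.8660); from cell (1,5)
  next x-line at t=0.9000, next y-line at t=0.8314; Δt_x=2.0000, Δt_y=1.1547
    y: enter (1,6) at t=0.8314 ← occupied
  → r_5 = 0.8314
beam 6: φ=90°, α=165°
  dir = (cos 165°, sin 165°) = (-0.9659, 0.2588); from cell (1,5)
  next x-line at t=0.4659, next y-line at t=2.7819; Δt_x=1.0353, Δt_y=3.8637
    x: enter (0,5) at t=0.4659 ← occupied
  → r_6 = 0.4659
beam 7: φ=135°, α=210°
  dir = (cos 210°, sin 210°) = (-0.8660, -0.5000); from cell (1,5)
  next x-line at t=0.5196, next y-line at t=0.5600; Δt_x=1.1547, Δt_y=2.0000
    x: enter (0,5) at t=0.5196 ← occupied
  → r_7 = 0.5196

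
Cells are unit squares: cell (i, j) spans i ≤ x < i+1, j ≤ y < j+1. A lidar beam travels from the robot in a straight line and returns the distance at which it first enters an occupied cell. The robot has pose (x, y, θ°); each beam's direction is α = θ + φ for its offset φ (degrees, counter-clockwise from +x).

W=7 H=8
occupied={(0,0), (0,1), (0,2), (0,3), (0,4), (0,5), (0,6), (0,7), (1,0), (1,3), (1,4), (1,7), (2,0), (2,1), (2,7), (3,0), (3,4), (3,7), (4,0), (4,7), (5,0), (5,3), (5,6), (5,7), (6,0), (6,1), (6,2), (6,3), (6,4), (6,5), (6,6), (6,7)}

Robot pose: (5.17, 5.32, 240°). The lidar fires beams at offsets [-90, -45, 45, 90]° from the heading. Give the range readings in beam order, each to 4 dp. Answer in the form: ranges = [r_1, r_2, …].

ranges = [3.3600, 1.2364, 1.3666, 0.9584]

beam 1: φ=-90°, α=150°
  d=(-0.8660,0.5000)  start (5,5)  tX=0.1963 tY=1.3600  stride 1/|dx|=1.1547 1/|dy|=2.0000
    cross x-line → (4,5), t=0.1963
    cross x-line → (3,5), t=1.3510
    cross y-line → (3,6), t=1.3600
    cross x-line → (2,6), t=2.5057
    cross y-line → (2,7), t=3.3600 (wall)
  → r_1 = 3.3600
beam 2: φ=-45°, α=195°
  d=(-0.9659,-0.2588)  start (5,5)  tX=0.1760 tY=1.2364  stride 1/|dx|=1.0353 1/|dy|=3.8637
    cross x-line → (4,5), t=0.1760
    cross x-line → (3,5), t=1.2113
    cross y-line → (3,4), t=1.2364 (wall)
  → r_2 = 1.2364
beam 3: φ=45°, α=285°
  d=(0.2588,-0.9659)  start (5,5)  tX=3.2069 tY=0.3313  stride 1/|dx|=3.8637 1/|dy|=1.0353
    cross y-line → (5,4), t=0.3313
    cross y-line → (5,3), t=1.3666 (wall)
  → r_3 = 1.3666
beam 4: φ=90°, α=330°
  d=(0.8660,-0.5000)  start (5,5)  tX=0.9584 tY=0.6400  stride 1/|dx|=1.1547 1/|dy|=2.0000
    cross y-line → (5,4), t=0.6400
    cross x-line → (6,4), t=0.9584 (wall)
  → r_4 = 0.9584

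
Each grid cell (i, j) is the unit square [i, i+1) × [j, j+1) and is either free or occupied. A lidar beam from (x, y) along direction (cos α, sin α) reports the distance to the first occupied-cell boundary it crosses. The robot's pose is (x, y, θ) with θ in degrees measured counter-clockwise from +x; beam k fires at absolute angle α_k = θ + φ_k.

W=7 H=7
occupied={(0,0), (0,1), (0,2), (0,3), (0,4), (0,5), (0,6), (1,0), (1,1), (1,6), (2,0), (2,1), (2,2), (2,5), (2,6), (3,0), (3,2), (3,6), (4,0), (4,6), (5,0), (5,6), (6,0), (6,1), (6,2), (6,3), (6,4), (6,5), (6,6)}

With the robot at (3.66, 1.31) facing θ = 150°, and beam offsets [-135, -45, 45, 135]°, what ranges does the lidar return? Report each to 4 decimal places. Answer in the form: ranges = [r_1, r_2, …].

beam 1: φ=-135°, α=15°
  direction (0.9659, 0.2588); cell (3,1); t to first gridline: x 0.3520, y 2.6660 (then +1.0353 / +3.8637)
    (4,1) via x @ 0.3520
    (5,1) via x @ 1.3873
    (6,1) via x @ 2.4225  # hit
  → r_1 = 2.4225
beam 2: φ=-45°, α=105°
  direction (-0.2588, 0.9659); cell (3,1); t to first gridline: x 2.5500, y 0.7143 (then +3.8637 / +1.0353)
    (3,2) via y @ 0.7143  # hit
  → r_2 = 0.7143
beam 3: φ=45°, α=195°
  direction (-0.9659, -0.2588); cell (3,1); t to first gridline: x 0.6833, y 1.1977 (then +1.0353 / +3.8637)
    (2,1) via x @ 0.6833  # hit
  → r_3 = 0.6833
beam 4: φ=135°, α=285°
  direction (0.2588, -0.9659); cell (3,1); t to first gridline: x 1.3137, y 0.3209 (then +3.8637 / +1.0353)
    (3,0) via y @ 0.3209  # hit
  → r_4 = 0.3209

ranges = [2.4225, 0.7143, 0.6833, 0.3209]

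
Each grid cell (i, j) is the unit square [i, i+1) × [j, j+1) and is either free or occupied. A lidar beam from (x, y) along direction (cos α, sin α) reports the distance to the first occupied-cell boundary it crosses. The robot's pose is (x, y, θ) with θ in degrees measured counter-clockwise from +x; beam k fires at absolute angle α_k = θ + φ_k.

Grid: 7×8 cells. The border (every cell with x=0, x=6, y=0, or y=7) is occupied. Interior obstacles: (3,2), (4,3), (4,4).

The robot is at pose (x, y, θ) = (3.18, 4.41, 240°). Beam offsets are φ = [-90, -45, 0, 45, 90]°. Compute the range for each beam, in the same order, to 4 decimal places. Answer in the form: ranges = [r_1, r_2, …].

ranges = [2.5172, 2.2569, 3.9375, 1.4597, 0.9469]

beam 1: φ=-90°, α=150°
  d=(-0.8660,0.5000)  start (3,4)  tX=0.2078 tY=1.1800  stride 1/|dx|=1.1547 1/|dy|=2.0000
    cross x-line → (2,4), t=0.2078
    cross y-line → (2,5), t=1.1800
    cross x-line → (1,5), t=1.3625
    cross x-line → (0,5), t=2.5172 (wall)
  → r_1 = 2.5172
beam 2: φ=-45°, α=195°
  d=(-0.9659,-0.2588)  start (3,4)  tX=0.1863 tY=1.5841  stride 1/|dx|=1.0353 1/|dy|=3.8637
    cross x-line → (2,4), t=0.1863
    cross x-line → (1,4), t=1.2216
    cross y-line → (1,3), t=1.5841
    cross x-line → (0,3), t=2.2569 (wall)
  → r_2 = 2.2569
beam 3: φ=0°, α=240°
  d=(-0.5000,-0.8660)  start (3,4)  tX=0.3600 tY=0.4734  stride 1/|dx|=2.0000 1/|dy|=1.1547
    cross x-line → (2,4), t=0.3600
    cross y-line → (2,3), t=0.4734
    cross y-line → (2,2), t=1.6281
    cross x-line → (1,2), t=2.3600
    cross y-line → (1,1), t=2.7828
    cross y-line → (1,0), t=3.9375 (wall)
  → r_3 = 3.9375
beam 4: φ=45°, α=285°
  d=(0.2588,-0.9659)  start (3,4)  tX=3.1682 tY=0.4245  stride 1/|dx|=3.8637 1/|dy|=1.0353
    cross y-line → (3,3), t=0.4245
    cross y-line → (3,2), t=1.4597 (wall)
  → r_4 = 1.4597
beam 5: φ=90°, α=330°
  d=(0.8660,-0.5000)  start (3,4)  tX=0.9469 tY=0.8200  stride 1/|dx|=1.1547 1/|dy|=2.0000
    cross y-line → (3,3), t=0.8200
    cross x-line → (4,3), t=0.9469 (wall)
  → r_5 = 0.9469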